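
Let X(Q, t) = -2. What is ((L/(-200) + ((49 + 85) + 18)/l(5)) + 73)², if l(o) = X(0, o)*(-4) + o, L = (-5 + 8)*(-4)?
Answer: 3034797921/422500 ≈ 7183.0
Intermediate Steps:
L = -12 (L = 3*(-4) = -12)
l(o) = 8 + o (l(o) = -2*(-4) + o = 8 + o)
((L/(-200) + ((49 + 85) + 18)/l(5)) + 73)² = ((-12/(-200) + ((49 + 85) + 18)/(8 + 5)) + 73)² = ((-12*(-1/200) + (134 + 18)/13) + 73)² = ((3/50 + 152*(1/13)) + 73)² = ((3/50 + 152/13) + 73)² = (7639/650 + 73)² = (55089/650)² = 3034797921/422500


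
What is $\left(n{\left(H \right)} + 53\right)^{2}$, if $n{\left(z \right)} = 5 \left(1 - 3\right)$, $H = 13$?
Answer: $1849$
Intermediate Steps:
$n{\left(z \right)} = -10$ ($n{\left(z \right)} = 5 \left(-2\right) = -10$)
$\left(n{\left(H \right)} + 53\right)^{2} = \left(-10 + 53\right)^{2} = 43^{2} = 1849$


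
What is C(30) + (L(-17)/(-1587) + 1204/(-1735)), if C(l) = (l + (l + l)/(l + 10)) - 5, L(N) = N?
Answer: 142170079/5506890 ≈ 25.817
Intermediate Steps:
C(l) = -5 + l + 2*l/(10 + l) (C(l) = (l + (2*l)/(10 + l)) - 5 = (l + 2*l/(10 + l)) - 5 = -5 + l + 2*l/(10 + l))
C(30) + (L(-17)/(-1587) + 1204/(-1735)) = (-50 + 30**2 + 7*30)/(10 + 30) + (-17/(-1587) + 1204/(-1735)) = (-50 + 900 + 210)/40 + (-17*(-1/1587) + 1204*(-1/1735)) = (1/40)*1060 + (17/1587 - 1204/1735) = 53/2 - 1881253/2753445 = 142170079/5506890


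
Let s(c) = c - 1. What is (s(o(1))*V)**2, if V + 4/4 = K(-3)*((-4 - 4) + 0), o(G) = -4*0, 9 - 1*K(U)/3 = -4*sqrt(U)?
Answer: 19441 + 41664*I*sqrt(3) ≈ 19441.0 + 72164.0*I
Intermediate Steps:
K(U) = 27 + 12*sqrt(U) (K(U) = 27 - (-12)*sqrt(U) = 27 + 12*sqrt(U))
o(G) = 0
V = -217 - 96*I*sqrt(3) (V = -1 + (27 + 12*sqrt(-3))*((-4 - 4) + 0) = -1 + (27 + 12*(I*sqrt(3)))*(-8 + 0) = -1 + (27 + 12*I*sqrt(3))*(-8) = -1 + (-216 - 96*I*sqrt(3)) = -217 - 96*I*sqrt(3) ≈ -217.0 - 166.28*I)
s(c) = -1 + c
(s(o(1))*V)**2 = ((-1 + 0)*(-217 - 96*I*sqrt(3)))**2 = (-(-217 - 96*I*sqrt(3)))**2 = (217 + 96*I*sqrt(3))**2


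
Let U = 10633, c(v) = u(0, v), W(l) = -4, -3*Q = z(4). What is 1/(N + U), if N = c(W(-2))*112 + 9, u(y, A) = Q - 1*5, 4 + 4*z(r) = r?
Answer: 1/10082 ≈ 9.9187e-5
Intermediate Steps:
z(r) = -1 + r/4
Q = 0 (Q = -(-1 + (1/4)*4)/3 = -(-1 + 1)/3 = -1/3*0 = 0)
u(y, A) = -5 (u(y, A) = 0 - 1*5 = 0 - 5 = -5)
c(v) = -5
N = -551 (N = -5*112 + 9 = -560 + 9 = -551)
1/(N + U) = 1/(-551 + 10633) = 1/10082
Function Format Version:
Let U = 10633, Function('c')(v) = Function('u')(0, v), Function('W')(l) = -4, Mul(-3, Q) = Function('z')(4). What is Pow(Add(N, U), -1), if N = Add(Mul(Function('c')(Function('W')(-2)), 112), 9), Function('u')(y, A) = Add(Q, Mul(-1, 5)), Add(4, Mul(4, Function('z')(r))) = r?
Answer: Rational(1, 10082) ≈ 9.9187e-5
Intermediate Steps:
Function('z')(r) = Add(-1, Mul(Rational(1, 4), r))
Q = 0 (Q = Mul(Rational(-1, 3), Add(-1, Mul(Rational(1, 4), 4))) = Mul(Rational(-1, 3), Add(-1, 1)) = Mul(Rational(-1, 3), 0) = 0)
Function('u')(y, A) = -5 (Function('u')(y, A) = Add(0, Mul(-1, 5)) = Add(0, -5) = -5)
Function('c')(v) = -5
N = -551 (N = Add(Mul(-5, 112), 9) = Add(-560, 9) = -551)
Pow(Add(N, U), -1) = Pow(Add(-551, 10633), -1) = Pow(10082, -1) = Rational(1, 10082)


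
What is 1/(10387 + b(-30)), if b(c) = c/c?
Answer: 1/10388 ≈ 9.6265e-5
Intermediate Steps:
b(c) = 1
1/(10387 + b(-30)) = 1/(10387 + 1) = 1/10388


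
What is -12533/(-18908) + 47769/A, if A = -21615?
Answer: -210771819/136232140 ≈ -1.5472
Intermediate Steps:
-12533/(-18908) + 47769/A = -12533/(-18908) + 47769/(-21615) = -12533*(-1/18908) + 47769*(-1/21615) = 12533/18908 - 15923/7205 = -210771819/136232140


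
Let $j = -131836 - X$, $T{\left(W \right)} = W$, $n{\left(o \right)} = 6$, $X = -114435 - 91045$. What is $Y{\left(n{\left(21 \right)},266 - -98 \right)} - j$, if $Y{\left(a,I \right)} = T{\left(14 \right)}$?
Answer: $-73630$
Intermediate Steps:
$X = -205480$
$Y{\left(a,I \right)} = 14$
$j = 73644$ ($j = -131836 - -205480 = -131836 + 205480 = 73644$)
$Y{\left(n{\left(21 \right)},266 - -98 \right)} - j = 14 - 73644 = -73630$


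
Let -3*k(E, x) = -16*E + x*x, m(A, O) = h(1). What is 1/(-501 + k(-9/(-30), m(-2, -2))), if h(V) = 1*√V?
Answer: -15/7496 ≈ -0.0020011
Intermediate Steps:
h(V) = √V
m(A, O) = 1 (m(A, O) = √1 = 1)
k(E, x) = -x²/3 + 16*E/3 (k(E, x) = -(-16*E + x*x)/3 = -(-16*E + x²)/3 = -(x² - 16*E)/3 = -x²/3 + 16*E/3)
1/(-501 + k(-9/(-30), m(-2, -2))) = 1/(-501 + (-⅓*1² + 16*(-9/(-30))/3)) = 1/(-501 + (-⅓*1 + 16*(-9*(-1/30))/3)) = 1/(-501 + (-⅓ + (16/3)*(3/10))) = 1/(-501 + (-⅓ + 8/5)) = 1/(-501 + 19/15) = 1/(-7496/15) = -15/7496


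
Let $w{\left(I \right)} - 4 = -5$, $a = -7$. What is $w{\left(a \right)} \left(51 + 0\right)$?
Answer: $-51$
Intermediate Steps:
$w{\left(I \right)} = -1$ ($w{\left(I \right)} = 4 - 5 = -1$)
$w{\left(a \right)} \left(51 + 0\right) = - (51 + 0) = \left(-1\right) 51 = -51$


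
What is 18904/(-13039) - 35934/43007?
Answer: -75385162/32986369 ≈ -2.2853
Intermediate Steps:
18904/(-13039) - 35934/43007 = 18904*(-1/13039) - 35934*1/43007 = -1112/767 - 35934/43007 = -75385162/32986369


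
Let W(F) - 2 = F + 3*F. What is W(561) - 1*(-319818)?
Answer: 322064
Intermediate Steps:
W(F) = 2 + 4*F (W(F) = 2 + (F + 3*F) = 2 + 4*F)
W(561) - 1*(-319818) = (2 + 4*561) - 1*(-319818) = (2 + 2244) + 319818 = 2246 + 319818 = 322064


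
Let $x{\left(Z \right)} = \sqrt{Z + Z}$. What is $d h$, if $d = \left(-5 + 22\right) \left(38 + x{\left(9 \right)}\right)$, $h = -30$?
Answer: $-19380 - 1530 \sqrt{2} \approx -21544.0$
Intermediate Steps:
$x{\left(Z \right)} = \sqrt{2} \sqrt{Z}$ ($x{\left(Z \right)} = \sqrt{2 Z} = \sqrt{2} \sqrt{Z}$)
$d = 646 + 51 \sqrt{2}$ ($d = \left(-5 + 22\right) \left(38 + \sqrt{2} \sqrt{9}\right) = 17 \left(38 + \sqrt{2} \cdot 3\right) = 17 \left(38 + 3 \sqrt{2}\right) = 646 + 51 \sqrt{2} \approx 718.13$)
$d h = \left(646 + 51 \sqrt{2}\right) \left(-30\right) = -19380 - 1530 \sqrt{2}$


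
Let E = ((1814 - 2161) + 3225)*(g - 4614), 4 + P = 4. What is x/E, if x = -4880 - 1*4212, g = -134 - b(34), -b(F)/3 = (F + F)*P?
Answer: 2273/3416186 ≈ 0.00066536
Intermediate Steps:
P = 0 (P = -4 + 4 = 0)
b(F) = 0 (b(F) = -3*(F + F)*0 = -3*2*F*0 = -3*0 = 0)
g = -134 (g = -134 - 1*0 = -134 + 0 = -134)
x = -9092 (x = -4880 - 4212 = -9092)
E = -13664744 (E = ((1814 - 2161) + 3225)*(-134 - 4614) = (-347 + 3225)*(-4748) = 2878*(-4748) = -13664744)
x/E = -9092/(-13664744) = -9092*(-1/13664744) = 2273/3416186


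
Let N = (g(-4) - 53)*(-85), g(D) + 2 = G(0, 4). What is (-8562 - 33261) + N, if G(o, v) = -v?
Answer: -36808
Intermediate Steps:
g(D) = -6 (g(D) = -2 - 1*4 = -2 - 4 = -6)
N = 5015 (N = (-6 - 53)*(-85) = -59*(-85) = 5015)
(-8562 - 33261) + N = (-8562 - 33261) + 5015 = -41823 + 5015 = -36808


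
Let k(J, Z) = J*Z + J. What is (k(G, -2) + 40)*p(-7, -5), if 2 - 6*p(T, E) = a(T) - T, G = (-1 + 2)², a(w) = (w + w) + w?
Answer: 104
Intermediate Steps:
a(w) = 3*w (a(w) = 2*w + w = 3*w)
G = 1 (G = 1² = 1)
p(T, E) = ⅓ - T/3 (p(T, E) = ⅓ - (3*T - T)/6 = ⅓ - T/3)
k(J, Z) = J + J*Z
(k(G, -2) + 40)*p(-7, -5) = (1*(1 - 2) + 40)*(⅓ - ⅓*(-7)) = (1*(-1) + 40)*(⅓ + 7/3) = (-1 + 40)*(8/3) = 39*(8/3) = 104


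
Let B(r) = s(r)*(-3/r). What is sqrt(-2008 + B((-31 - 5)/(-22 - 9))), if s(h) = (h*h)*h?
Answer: 2*I*sqrt(483394)/31 ≈ 44.856*I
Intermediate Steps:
s(h) = h**3 (s(h) = h**2*h = h**3)
B(r) = -3*r**2 (B(r) = r**3*(-3/r) = -3*r**2)
sqrt(-2008 + B((-31 - 5)/(-22 - 9))) = sqrt(-2008 - 3*(-31 - 5)**2/(-22 - 9)**2) = sqrt(-2008 - 3*(-36/(-31))**2) = sqrt(-2008 - 3*(-36*(-1/31))**2) = sqrt(-2008 - 3*(36/31)**2) = sqrt(-2008 - 3*1296/961) = sqrt(-2008 - 3888/961) = sqrt(-1933576/961) = 2*I*sqrt(483394)/31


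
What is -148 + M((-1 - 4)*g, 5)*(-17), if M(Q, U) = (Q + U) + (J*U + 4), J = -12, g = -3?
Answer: 464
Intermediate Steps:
M(Q, U) = 4 + Q - 11*U (M(Q, U) = (Q + U) + (-12*U + 4) = (Q + U) + (4 - 12*U) = 4 + Q - 11*U)
-148 + M((-1 - 4)*g, 5)*(-17) = -148 + (4 + (-1 - 4)*(-3) - 11*5)*(-17) = -148 + (4 - 5*(-3) - 55)*(-17) = -148 + (4 + 15 - 55)*(-17) = -148 - 36*(-17) = -148 + 612 = 464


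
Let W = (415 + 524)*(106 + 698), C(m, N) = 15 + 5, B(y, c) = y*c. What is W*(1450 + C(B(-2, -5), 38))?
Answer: 1109785320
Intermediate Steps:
B(y, c) = c*y
C(m, N) = 20
W = 754956 (W = 939*804 = 754956)
W*(1450 + C(B(-2, -5), 38)) = 754956*(1450 + 20) = 754956*1470 = 1109785320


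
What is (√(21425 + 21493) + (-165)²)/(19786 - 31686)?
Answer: -1089/476 - √42918/11900 ≈ -2.3052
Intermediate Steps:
(√(21425 + 21493) + (-165)²)/(19786 - 31686) = (√42918 + 27225)/(-11900) = (27225 + √42918)*(-1/11900) = -1089/476 - √42918/11900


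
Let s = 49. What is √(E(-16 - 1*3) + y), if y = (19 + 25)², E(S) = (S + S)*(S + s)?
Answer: 2*√199 ≈ 28.213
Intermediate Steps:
E(S) = 2*S*(49 + S) (E(S) = (S + S)*(S + 49) = (2*S)*(49 + S) = 2*S*(49 + S))
y = 1936 (y = 44² = 1936)
√(E(-16 - 1*3) + y) = √(2*(-16 - 1*3)*(49 + (-16 - 1*3)) + 1936) = √(2*(-16 - 3)*(49 + (-16 - 3)) + 1936) = √(2*(-19)*(49 - 19) + 1936) = √(2*(-19)*30 + 1936) = √(-1140 + 1936) = √796 = 2*√199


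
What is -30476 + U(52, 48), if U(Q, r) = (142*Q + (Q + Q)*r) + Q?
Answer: -18048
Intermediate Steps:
U(Q, r) = 143*Q + 2*Q*r (U(Q, r) = (142*Q + (2*Q)*r) + Q = (142*Q + 2*Q*r) + Q = 143*Q + 2*Q*r)
-30476 + U(52, 48) = -30476 + 52*(143 + 2*48) = -30476 + 52*(143 + 96) = -30476 + 52*239 = -30476 + 12428 = -18048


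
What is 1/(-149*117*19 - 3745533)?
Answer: -1/4076760 ≈ -2.4529e-7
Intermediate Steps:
1/(-149*117*19 - 3745533) = 1/(-17433*19 - 3745533) = 1/(-331227 - 3745533) = 1/(-4076760) = -1/4076760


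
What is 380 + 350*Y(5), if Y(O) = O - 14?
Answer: -2770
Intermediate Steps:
Y(O) = -14 + O
380 + 350*Y(5) = 380 + 350*(-14 + 5) = 380 + 350*(-9) = 380 - 3150 = -2770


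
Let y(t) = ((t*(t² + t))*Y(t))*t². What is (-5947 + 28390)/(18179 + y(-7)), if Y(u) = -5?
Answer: 22443/90209 ≈ 0.24879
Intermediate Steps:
y(t) = -5*t³*(t + t²) (y(t) = ((t*(t² + t))*(-5))*t² = ((t*(t + t²))*(-5))*t² = (-5*t*(t + t²))*t² = -5*t³*(t + t²))
(-5947 + 28390)/(18179 + y(-7)) = (-5947 + 28390)/(18179 + 5*(-7)⁴*(-1 - 1*(-7))) = 22443/(18179 + 5*2401*(-1 + 7)) = 22443/(18179 + 5*2401*6) = 22443/(18179 + 72030) = 22443/90209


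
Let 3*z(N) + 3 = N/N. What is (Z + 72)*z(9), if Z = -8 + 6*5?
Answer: -188/3 ≈ -62.667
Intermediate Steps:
z(N) = -⅔ (z(N) = -1 + (N/N)/3 = -1 + (⅓)*1 = -1 + ⅓ = -⅔)
Z = 22 (Z = -8 + 30 = 22)
(Z + 72)*z(9) = (22 + 72)*(-⅔) = 94*(-⅔) = -188/3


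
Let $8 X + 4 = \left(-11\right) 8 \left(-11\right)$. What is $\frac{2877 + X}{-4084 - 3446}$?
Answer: $- \frac{1199}{3012} \approx -0.39807$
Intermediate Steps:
$X = \frac{241}{2}$ ($X = - \frac{1}{2} + \frac{\left(-11\right) 8 \left(-11\right)}{8} = - \frac{1}{2} + \frac{\left(-88\right) \left(-11\right)}{8} = - \frac{1}{2} + \frac{1}{8} \cdot 968 = - \frac{1}{2} + 121 = \frac{241}{2} \approx 120.5$)
$\frac{2877 + X}{-4084 - 3446} = \frac{2877 + \frac{241}{2}}{-4084 - 3446} = \frac{5995}{2 \left(-7530\right)} = \frac{5995}{2} \left(- \frac{1}{7530}\right) = - \frac{1199}{3012}$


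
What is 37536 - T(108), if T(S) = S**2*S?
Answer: -1222176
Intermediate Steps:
T(S) = S**3
37536 - T(108) = 37536 - 1*108**3 = 37536 - 1*1259712 = 37536 - 1259712 = -1222176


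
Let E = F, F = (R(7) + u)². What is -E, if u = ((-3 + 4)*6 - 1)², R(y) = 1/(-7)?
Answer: -30276/49 ≈ -617.88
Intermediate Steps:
R(y) = -⅐
u = 25 (u = (1*6 - 1)² = (6 - 1)² = 5² = 25)
F = 30276/49 (F = (-⅐ + 25)² = (174/7)² = 30276/49 ≈ 617.88)
E = 30276/49 ≈ 617.88
-E = -1*30276/49 = -30276/49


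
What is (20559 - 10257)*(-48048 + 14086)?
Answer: -349876524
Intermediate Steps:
(20559 - 10257)*(-48048 + 14086) = 10302*(-33962) = -349876524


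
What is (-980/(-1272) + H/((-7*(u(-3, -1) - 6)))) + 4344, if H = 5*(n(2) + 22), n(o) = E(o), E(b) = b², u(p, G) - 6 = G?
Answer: 9712799/2226 ≈ 4363.3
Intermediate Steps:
u(p, G) = 6 + G
n(o) = o²
H = 130 (H = 5*(2² + 22) = 5*(4 + 22) = 5*26 = 130)
(-980/(-1272) + H/((-7*(u(-3, -1) - 6)))) + 4344 = (-980/(-1272) + 130/((-7*((6 - 1) - 6)))) + 4344 = (-980*(-1/1272) + 130/((-7*(5 - 6)))) + 4344 = (245/318 + 130/((-7*(-1)))) + 4344 = (245/318 + 130/7) + 4344 = 43055/2226 + 4344 = 9712799/2226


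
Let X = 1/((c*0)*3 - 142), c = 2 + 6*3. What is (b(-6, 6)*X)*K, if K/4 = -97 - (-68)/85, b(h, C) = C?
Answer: 5772/355 ≈ 16.259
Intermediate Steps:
c = 20 (c = 2 + 18 = 20)
K = -1924/5 (K = 4*(-97 - (-68)/85) = 4*(-97 - 1*(-⅘)) = 4*(-97 + ⅘) = 4*(-481/5) = -1924/5 ≈ -384.80)
X = -1/142 (X = 1/((20*0)*3 - 142) = 1/(0*3 - 142) = 1/(0 - 142) = 1/(-142) = -1/142 ≈ -0.0070423)
(b(-6, 6)*X)*K = (6*(-1/142))*(-1924/5) = -3/71*(-1924/5) = 5772/355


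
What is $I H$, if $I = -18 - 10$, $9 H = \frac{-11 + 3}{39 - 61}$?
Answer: $- \frac{112}{99} \approx -1.1313$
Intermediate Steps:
$H = \frac{4}{99}$ ($H = \frac{\left(-11 + 3\right) \frac{1}{39 - 61}}{9} = \frac{\left(-8\right) \frac{1}{-22}}{9} = \frac{\left(-8\right) \left(- \frac{1}{22}\right)}{9} = \frac{1}{9} \cdot \frac{4}{11} = \frac{4}{99} \approx 0.040404$)
$I = -28$ ($I = -18 - 10 = -28$)
$I H = \left(-28\right) \frac{4}{99} = - \frac{112}{99}$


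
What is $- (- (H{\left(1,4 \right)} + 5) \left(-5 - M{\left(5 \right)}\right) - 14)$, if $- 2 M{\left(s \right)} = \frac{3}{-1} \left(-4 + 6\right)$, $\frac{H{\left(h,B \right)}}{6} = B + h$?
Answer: $-266$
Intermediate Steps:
$H{\left(h,B \right)} = 6 B + 6 h$ ($H{\left(h,B \right)} = 6 \left(B + h\right) = 6 B + 6 h$)
$M{\left(s \right)} = 3$ ($M{\left(s \right)} = - \frac{\frac{3}{-1} \left(-4 + 6\right)}{2} = - \frac{3 \left(-1\right) 2}{2} = - \frac{\left(-3\right) 2}{2} = \left(- \frac{1}{2}\right) \left(-6\right) = 3$)
$- (- (H{\left(1,4 \right)} + 5) \left(-5 - M{\left(5 \right)}\right) - 14) = - (- (\left(6 \cdot 4 + 6 \cdot 1\right) + 5) \left(-5 - 3\right) - 14) = - (- (\left(24 + 6\right) + 5) \left(-5 - 3\right) - 14) = - (- (30 + 5) \left(-8\right) - 14) = - (\left(-1\right) 35 \left(-8\right) - 14) = - (\left(-35\right) \left(-8\right) - 14) = - (280 - 14) = \left(-1\right) 266 = -266$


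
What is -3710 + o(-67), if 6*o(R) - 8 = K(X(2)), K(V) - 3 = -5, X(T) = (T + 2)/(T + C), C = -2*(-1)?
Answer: -3709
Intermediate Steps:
C = 2
X(T) = 1 (X(T) = (T + 2)/(T + 2) = (2 + T)/(2 + T) = 1)
K(V) = -2 (K(V) = 3 - 5 = -2)
o(R) = 1 (o(R) = 4/3 + (⅙)*(-2) = 4/3 - ⅓ = 1)
-3710 + o(-67) = -3710 + 1 = -3709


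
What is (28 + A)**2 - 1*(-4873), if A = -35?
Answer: 4922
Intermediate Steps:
(28 + A)**2 - 1*(-4873) = (28 - 35)**2 - 1*(-4873) = (-7)**2 + 4873 = 49 + 4873 = 4922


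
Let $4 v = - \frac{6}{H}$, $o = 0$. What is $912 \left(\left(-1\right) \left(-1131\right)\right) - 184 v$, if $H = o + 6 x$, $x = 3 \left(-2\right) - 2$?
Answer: $\frac{4125865}{4} \approx 1.0315 \cdot 10^{6}$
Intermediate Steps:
$x = -8$ ($x = -6 - 2 = -8$)
$H = -48$ ($H = 0 + 6 \left(-8\right) = 0 - 48 = -48$)
$v = \frac{1}{32}$ ($v = \frac{\left(-6\right) \frac{1}{-48}}{4} = \frac{\left(-6\right) \left(- \frac{1}{48}\right)}{4} = \frac{1}{4} \cdot \frac{1}{8} = \frac{1}{32} \approx 0.03125$)
$912 \left(\left(-1\right) \left(-1131\right)\right) - 184 v = 912 \left(\left(-1\right) \left(-1131\right)\right) - \frac{23}{4} = 912 \cdot 1131 - \frac{23}{4} = 1031472 - \frac{23}{4} = \frac{4125865}{4}$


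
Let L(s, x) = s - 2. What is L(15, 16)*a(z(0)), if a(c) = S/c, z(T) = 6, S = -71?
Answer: -923/6 ≈ -153.83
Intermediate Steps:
L(s, x) = -2 + s
a(c) = -71/c
L(15, 16)*a(z(0)) = (-2 + 15)*(-71/6) = 13*(-71*1/6) = 13*(-71/6) = -923/6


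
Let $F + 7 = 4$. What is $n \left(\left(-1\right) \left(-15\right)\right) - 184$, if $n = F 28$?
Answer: $-1444$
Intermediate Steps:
$F = -3$ ($F = -7 + 4 = -3$)
$n = -84$ ($n = \left(-3\right) 28 = -84$)
$n \left(\left(-1\right) \left(-15\right)\right) - 184 = - 84 \left(\left(-1\right) \left(-15\right)\right) - 184 = \left(-84\right) 15 - 184 = -1260 - 184 = -1444$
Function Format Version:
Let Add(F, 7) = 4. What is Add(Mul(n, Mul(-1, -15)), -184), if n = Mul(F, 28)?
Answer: -1444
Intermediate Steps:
F = -3 (F = Add(-7, 4) = -3)
n = -84 (n = Mul(-3, 28) = -84)
Add(Mul(n, Mul(-1, -15)), -184) = Add(Mul(-84, Mul(-1, -15)), -184) = Add(Mul(-84, 15), -184) = Add(-1260, -184) = -1444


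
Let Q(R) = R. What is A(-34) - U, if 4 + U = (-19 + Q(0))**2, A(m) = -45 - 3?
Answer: -405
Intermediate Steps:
A(m) = -48
U = 357 (U = -4 + (-19 + 0)**2 = -4 + (-19)**2 = -4 + 361 = 357)
A(-34) - U = -48 - 1*357 = -48 - 357 = -405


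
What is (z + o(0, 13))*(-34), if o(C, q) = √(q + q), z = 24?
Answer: -816 - 34*√26 ≈ -989.37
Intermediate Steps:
o(C, q) = √2*√q (o(C, q) = √(2*q) = √2*√q)
(z + o(0, 13))*(-34) = (24 + √2*√13)*(-34) = (24 + √26)*(-34) = -816 - 34*√26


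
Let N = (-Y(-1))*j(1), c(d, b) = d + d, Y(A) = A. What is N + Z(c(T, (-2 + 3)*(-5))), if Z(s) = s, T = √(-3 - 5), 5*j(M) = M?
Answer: ⅕ + 4*I*√2 ≈ 0.2 + 5.6569*I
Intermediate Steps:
j(M) = M/5
T = 2*I*√2 (T = √(-8) = 2*I*√2 ≈ 2.8284*I)
c(d, b) = 2*d
N = ⅕ (N = (-1*(-1))*((⅕)*1) = 1*(⅕) = ⅕ ≈ 0.20000)
N + Z(c(T, (-2 + 3)*(-5))) = ⅕ + 2*(2*I*√2) = ⅕ + 4*I*√2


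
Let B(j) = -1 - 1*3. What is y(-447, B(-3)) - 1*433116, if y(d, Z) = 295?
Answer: -432821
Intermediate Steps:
B(j) = -4 (B(j) = -1 - 3 = -4)
y(-447, B(-3)) - 1*433116 = 295 - 1*433116 = 295 - 433116 = -432821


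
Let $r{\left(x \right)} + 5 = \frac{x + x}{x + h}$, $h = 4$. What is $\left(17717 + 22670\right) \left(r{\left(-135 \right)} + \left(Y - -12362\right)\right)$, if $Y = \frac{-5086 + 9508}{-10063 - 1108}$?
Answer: $\frac{730426481138415}{1463401} \approx 4.9913 \cdot 10^{8}$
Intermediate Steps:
$Y = - \frac{4422}{11171}$ ($Y = \frac{4422}{-11171} = 4422 \left(- \frac{1}{11171}\right) = - \frac{4422}{11171} \approx -0.39585$)
$r{\left(x \right)} = -5 + \frac{2 x}{4 + x}$ ($r{\left(x \right)} = -5 + \frac{x + x}{x + 4} = -5 + \frac{2 x}{4 + x}$)
$\left(17717 + 22670\right) \left(r{\left(-135 \right)} + \left(Y - -12362\right)\right) = \left(17717 + 22670\right) \left(\frac{-20 - -405}{4 - 135} - - \frac{138091480}{11171}\right) = 40387 \left(\frac{-20 + 405}{-131} + \left(- \frac{4422}{11171} + 12362\right)\right) = 40387 \left(\left(- \frac{1}{131}\right) 385 + \frac{138091480}{11171}\right) = 40387 \left(- \frac{385}{131} + \frac{138091480}{11171}\right) = 40387 \cdot \frac{18085683045}{1463401} = \frac{730426481138415}{1463401}$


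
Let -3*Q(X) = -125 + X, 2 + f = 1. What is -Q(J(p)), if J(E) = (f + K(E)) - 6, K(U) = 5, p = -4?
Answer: -127/3 ≈ -42.333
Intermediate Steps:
f = -1 (f = -2 + 1 = -1)
J(E) = -2 (J(E) = (-1 + 5) - 6 = 4 - 6 = -2)
Q(X) = 125/3 - X/3 (Q(X) = -(-125 + X)/3 = 125/3 - X/3)
-Q(J(p)) = -(125/3 - ⅓*(-2)) = -(125/3 + ⅔) = -1*127/3 = -127/3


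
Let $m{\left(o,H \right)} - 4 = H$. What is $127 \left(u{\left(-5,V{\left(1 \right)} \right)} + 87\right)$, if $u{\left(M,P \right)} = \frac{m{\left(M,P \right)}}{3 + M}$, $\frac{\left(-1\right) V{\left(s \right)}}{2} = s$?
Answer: $10922$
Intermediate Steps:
$m{\left(o,H \right)} = 4 + H$
$V{\left(s \right)} = - 2 s$
$u{\left(M,P \right)} = \frac{4 + P}{3 + M}$
$127 \left(u{\left(-5,V{\left(1 \right)} \right)} + 87\right) = 127 \left(\frac{4 - 2}{3 - 5} + 87\right) = 127 \left(\frac{4 - 2}{-2} + 87\right) = 127 \left(\left(- \frac{1}{2}\right) 2 + 87\right) = 127 \left(-1 + 87\right) = 127 \cdot 86 = 10922$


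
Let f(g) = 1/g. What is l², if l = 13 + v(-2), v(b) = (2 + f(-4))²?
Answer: 66049/256 ≈ 258.00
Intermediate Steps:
v(b) = 49/16 (v(b) = (2 + 1/(-4))² = (2 - ¼)² = (7/4)² = 49/16)
l = 257/16 (l = 13 + 49/16 = 257/16 ≈ 16.063)
l² = (257/16)² = 66049/256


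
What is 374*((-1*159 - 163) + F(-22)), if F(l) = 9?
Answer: -117062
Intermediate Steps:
374*((-1*159 - 163) + F(-22)) = 374*((-1*159 - 163) + 9) = 374*((-159 - 163) + 9) = 374*(-322 + 9) = 374*(-313) = -117062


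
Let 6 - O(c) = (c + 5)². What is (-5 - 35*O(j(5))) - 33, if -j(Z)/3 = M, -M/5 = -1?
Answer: 3252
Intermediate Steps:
M = 5 (M = -5*(-1) = 5)
j(Z) = -15 (j(Z) = -3*5 = -15)
O(c) = 6 - (5 + c)² (O(c) = 6 - (c + 5)² = 6 - (5 + c)²)
(-5 - 35*O(j(5))) - 33 = (-5 - 35*(6 - (5 - 15)²)) - 33 = (-5 - 35*(6 - 1*(-10)²)) - 33 = (-5 - 35*(6 - 1*100)) - 33 = (-5 - 35*(6 - 100)) - 33 = (-5 - 35*(-94)) - 33 = (-5 + 3290) - 33 = 3285 - 33 = 3252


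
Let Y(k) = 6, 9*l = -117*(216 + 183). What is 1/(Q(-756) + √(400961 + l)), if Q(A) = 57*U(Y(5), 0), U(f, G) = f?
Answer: -171/139405 + √395774/278810 ≈ 0.0010298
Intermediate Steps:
l = -5187 (l = (-117*(216 + 183))/9 = (-117*399)/9 = (⅑)*(-46683) = -5187)
Q(A) = 342 (Q(A) = 57*6 = 342)
1/(Q(-756) + √(400961 + l)) = 1/(342 + √(400961 - 5187)) = 1/(342 + √395774)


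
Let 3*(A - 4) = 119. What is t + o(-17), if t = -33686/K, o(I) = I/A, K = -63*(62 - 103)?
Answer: -4544599/338373 ≈ -13.431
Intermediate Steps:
A = 131/3 (A = 4 + (⅓)*119 = 4 + 119/3 = 131/3 ≈ 43.667)
K = 2583 (K = -63*(-41) = 2583)
o(I) = 3*I/131 (o(I) = I/(131/3) = I*(3/131) = 3*I/131)
t = -33686/2583 ≈ -13.041
t + o(-17) = -33686/2583 + (3/131)*(-17) = -33686/2583 - 51/131 = -4544599/338373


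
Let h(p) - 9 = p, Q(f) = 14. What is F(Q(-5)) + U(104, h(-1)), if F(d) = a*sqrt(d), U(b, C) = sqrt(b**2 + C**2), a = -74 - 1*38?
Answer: -112*sqrt(14) + 8*sqrt(170) ≈ -314.76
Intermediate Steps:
a = -112 (a = -74 - 38 = -112)
h(p) = 9 + p
U(b, C) = sqrt(C**2 + b**2)
F(d) = -112*sqrt(d)
F(Q(-5)) + U(104, h(-1)) = -112*sqrt(14) + sqrt((9 - 1)**2 + 104**2) = -112*sqrt(14) + sqrt(8**2 + 10816) = -112*sqrt(14) + sqrt(64 + 10816) = -112*sqrt(14) + sqrt(10880) = -112*sqrt(14) + 8*sqrt(170)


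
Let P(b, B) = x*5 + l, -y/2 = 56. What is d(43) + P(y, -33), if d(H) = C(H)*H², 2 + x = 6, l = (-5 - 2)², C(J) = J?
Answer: 79576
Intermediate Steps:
y = -112 (y = -2*56 = -112)
l = 49 (l = (-7)² = 49)
x = 4 (x = -2 + 6 = 4)
d(H) = H³ (d(H) = H*H² = H³)
P(b, B) = 69 (P(b, B) = 4*5 + 49 = 20 + 49 = 69)
d(43) + P(y, -33) = 43³ + 69 = 79507 + 69 = 79576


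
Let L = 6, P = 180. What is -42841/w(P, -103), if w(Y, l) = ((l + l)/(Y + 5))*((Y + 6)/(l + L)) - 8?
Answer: 768781745/105244 ≈ 7304.8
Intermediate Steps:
w(Y, l) = -8 + 2*l*(6 + Y)/((5 + Y)*(6 + l)) (w(Y, l) = ((l + l)/(Y + 5))*((Y + 6)/(l + 6)) - 8 = ((2*l)/(5 + Y))*((6 + Y)/(6 + l)) - 8 = (2*l/(5 + Y))*((6 + Y)/(6 + l)) - 8 = 2*l*(6 + Y)/((5 + Y)*(6 + l)) - 8 = -8 + 2*l*(6 + Y)/((5 + Y)*(6 + l)))
-42841/w(P, -103) = -42841*(30 + 5*(-103) + 6*180 + 180*(-103))/(2*(-120 - 24*180 - 14*(-103) - 3*180*(-103))) = -42841*(30 - 515 + 1080 - 18540)/(2*(-120 - 4320 + 1442 + 55620)) = -42841/(2*52622/(-17945)) = -42841/(2*(-1/17945)*52622) = -42841/(-105244/17945) = -42841*(-17945/105244) = 768781745/105244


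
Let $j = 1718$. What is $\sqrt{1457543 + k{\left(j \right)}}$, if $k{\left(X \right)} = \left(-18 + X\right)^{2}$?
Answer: $\sqrt{4347543} \approx 2085.1$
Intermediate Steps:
$\sqrt{1457543 + k{\left(j \right)}} = \sqrt{1457543 + \left(-18 + 1718\right)^{2}} = \sqrt{1457543 + 1700^{2}} = \sqrt{1457543 + 2890000} = \sqrt{4347543}$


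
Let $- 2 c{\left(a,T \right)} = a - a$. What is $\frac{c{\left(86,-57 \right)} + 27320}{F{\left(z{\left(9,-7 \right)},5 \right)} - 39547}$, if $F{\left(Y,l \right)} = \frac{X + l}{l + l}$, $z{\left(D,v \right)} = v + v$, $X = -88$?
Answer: $- \frac{273200}{395553} \approx -0.69068$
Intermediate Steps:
$z{\left(D,v \right)} = 2 v$
$c{\left(a,T \right)} = 0$ ($c{\left(a,T \right)} = - \frac{a - a}{2} = \left(- \frac{1}{2}\right) 0 = 0$)
$F{\left(Y,l \right)} = \frac{-88 + l}{2 l}$ ($F{\left(Y,l \right)} = \frac{-88 + l}{l + l} = \frac{-88 + l}{2 l}$)
$\frac{c{\left(86,-57 \right)} + 27320}{F{\left(z{\left(9,-7 \right)},5 \right)} - 39547} = \frac{0 + 27320}{\frac{-88 + 5}{2 \cdot 5} - 39547} = \frac{27320}{\frac{1}{2} \cdot \frac{1}{5} \left(-83\right) - 39547} = \frac{27320}{- \frac{83}{10} - 39547} = \frac{27320}{- \frac{395553}{10}} = 27320 \left(- \frac{10}{395553}\right) = - \frac{273200}{395553}$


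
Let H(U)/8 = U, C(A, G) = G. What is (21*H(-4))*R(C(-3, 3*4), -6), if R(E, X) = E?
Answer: -8064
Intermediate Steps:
H(U) = 8*U
(21*H(-4))*R(C(-3, 3*4), -6) = (21*(8*(-4)))*(3*4) = (21*(-32))*12 = -672*12 = -8064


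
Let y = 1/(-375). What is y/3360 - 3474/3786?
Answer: -729540631/795060000 ≈ -0.91759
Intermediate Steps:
y = -1/375 ≈ -0.0026667
y/3360 - 3474/3786 = -1/375/3360 - 3474/3786 = -1/375*1/3360 - 3474*1/3786 = -1/1260000 - 579/631 = -729540631/795060000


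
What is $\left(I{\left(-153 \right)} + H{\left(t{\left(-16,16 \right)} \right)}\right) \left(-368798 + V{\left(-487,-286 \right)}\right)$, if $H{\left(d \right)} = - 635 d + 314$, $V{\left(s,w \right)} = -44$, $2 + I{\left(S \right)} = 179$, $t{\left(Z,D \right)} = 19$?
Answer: $4268977308$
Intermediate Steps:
$I{\left(S \right)} = 177$ ($I{\left(S \right)} = -2 + 179 = 177$)
$H{\left(d \right)} = 314 - 635 d$
$\left(I{\left(-153 \right)} + H{\left(t{\left(-16,16 \right)} \right)}\right) \left(-368798 + V{\left(-487,-286 \right)}\right) = \left(177 + \left(314 - 12065\right)\right) \left(-368798 - 44\right) = \left(177 + \left(314 - 12065\right)\right) \left(-368842\right) = \left(177 - 11751\right) \left(-368842\right) = \left(-11574\right) \left(-368842\right) = 4268977308$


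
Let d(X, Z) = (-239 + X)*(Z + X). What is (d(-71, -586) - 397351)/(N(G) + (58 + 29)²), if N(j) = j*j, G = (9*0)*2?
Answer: -193681/7569 ≈ -25.589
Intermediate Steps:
G = 0 (G = 0*2 = 0)
d(X, Z) = (-239 + X)*(X + Z)
N(j) = j²
(d(-71, -586) - 397351)/(N(G) + (58 + 29)²) = (((-71)² - 239*(-71) - 239*(-586) - 71*(-586)) - 397351)/(0² + (58 + 29)²) = ((5041 + 16969 + 140054 + 41606) - 397351)/(0 + 87²) = (203670 - 397351)/(0 + 7569) = -193681/7569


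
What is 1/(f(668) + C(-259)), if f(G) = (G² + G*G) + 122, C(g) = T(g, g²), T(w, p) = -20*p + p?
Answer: -1/381969 ≈ -2.6180e-6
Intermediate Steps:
T(w, p) = -19*p
C(g) = -19*g²
f(G) = 122 + 2*G² (f(G) = (G² + G²) + 122 = 2*G² + 122 = 122 + 2*G²)
1/(f(668) + C(-259)) = 1/((122 + 2*668²) - 19*(-259)²) = 1/((122 + 2*446224) - 19*67081) = 1/((122 + 892448) - 1274539) = 1/(892570 - 1274539) = 1/(-381969) = -1/381969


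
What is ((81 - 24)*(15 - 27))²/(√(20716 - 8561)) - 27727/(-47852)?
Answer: 3961/6836 + 467856*√12155/12155 ≈ 4244.2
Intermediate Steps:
((81 - 24)*(15 - 27))²/(√(20716 - 8561)) - 27727/(-47852) = (57*(-12))²/(√12155) - 27727*(-1/47852) = (-684)²*(√12155/12155) + 3961/6836 = 467856*(√12155/12155) + 3961/6836 = 467856*√12155/12155 + 3961/6836 = 3961/6836 + 467856*√12155/12155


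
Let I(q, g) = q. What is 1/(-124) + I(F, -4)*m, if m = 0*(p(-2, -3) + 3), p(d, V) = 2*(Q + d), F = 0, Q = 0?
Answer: -1/124 ≈ -0.0080645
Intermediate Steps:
p(d, V) = 2*d (p(d, V) = 2*(0 + d) = 2*d)
m = 0 (m = 0*(2*(-2) + 3) = 0*(-4 + 3) = 0*(-1) = 0)
1/(-124) + I(F, -4)*m = 1/(-124) + 0*0 = -1/124 + 0 = -1/124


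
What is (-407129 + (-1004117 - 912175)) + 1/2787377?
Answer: -6476250256716/2787377 ≈ -2.3234e+6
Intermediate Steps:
(-407129 + (-1004117 - 912175)) + 1/2787377 = (-407129 - 1916292) + 1/2787377 = -2323421 + 1/2787377 = -6476250256716/2787377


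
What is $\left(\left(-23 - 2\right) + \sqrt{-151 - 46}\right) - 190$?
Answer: $-215 + i \sqrt{197} \approx -215.0 + 14.036 i$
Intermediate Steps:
$\left(\left(-23 - 2\right) + \sqrt{-151 - 46}\right) - 190 = \left(-25 + \sqrt{-197}\right) - 190 = \left(-25 + i \sqrt{197}\right) - 190 = -215 + i \sqrt{197}$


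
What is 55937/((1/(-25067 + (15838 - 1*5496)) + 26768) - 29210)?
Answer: -823672325/35958451 ≈ -22.906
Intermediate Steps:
55937/((1/(-25067 + (15838 - 1*5496)) + 26768) - 29210) = 55937/((1/(-25067 + (15838 - 5496)) + 26768) - 29210) = 55937/((1/(-25067 + 10342) + 26768) - 29210) = 55937/((1/(-14725) + 26768) - 29210) = 55937/((-1/14725 + 26768) - 29210) = 55937/(394158799/14725 - 29210) = 55937/(-35958451/14725) = 55937*(-14725/35958451) = -823672325/35958451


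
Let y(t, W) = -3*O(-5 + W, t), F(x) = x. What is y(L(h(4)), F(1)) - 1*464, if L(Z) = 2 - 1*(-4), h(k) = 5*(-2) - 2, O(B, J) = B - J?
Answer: -434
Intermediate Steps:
h(k) = -12 (h(k) = -10 - 2 = -12)
L(Z) = 6 (L(Z) = 2 + 4 = 6)
y(t, W) = 15 - 3*W + 3*t (y(t, W) = -3*((-5 + W) - t) = -3*(-5 + W - t) = 15 - 3*W + 3*t)
y(L(h(4)), F(1)) - 1*464 = (15 - 3*1 + 3*6) - 1*464 = (15 - 3 + 18) - 464 = 30 - 464 = -434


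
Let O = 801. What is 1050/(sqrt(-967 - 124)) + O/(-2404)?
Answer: -801/2404 - 1050*I*sqrt(1091)/1091 ≈ -0.33319 - 31.789*I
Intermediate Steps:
1050/(sqrt(-967 - 124)) + O/(-2404) = 1050/(sqrt(-967 - 124)) + 801/(-2404) = 1050/(sqrt(-1091)) + 801*(-1/2404) = 1050/((I*sqrt(1091))) - 801/2404 = 1050*(-I*sqrt(1091)/1091) - 801/2404 = -1050*I*sqrt(1091)/1091 - 801/2404 = -801/2404 - 1050*I*sqrt(1091)/1091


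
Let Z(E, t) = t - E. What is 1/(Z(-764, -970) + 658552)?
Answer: 1/658346 ≈ 1.5190e-6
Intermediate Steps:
1/(Z(-764, -970) + 658552) = 1/((-970 - 1*(-764)) + 658552) = 1/((-970 + 764) + 658552) = 1/(-206 + 658552) = 1/658346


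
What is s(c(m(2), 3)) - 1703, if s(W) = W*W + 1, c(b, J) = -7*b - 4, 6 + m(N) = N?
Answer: -1126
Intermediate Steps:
m(N) = -6 + N
c(b, J) = -4 - 7*b
s(W) = 1 + W² (s(W) = W² + 1 = 1 + W²)
s(c(m(2), 3)) - 1703 = (1 + (-4 - 7*(-6 + 2))²) - 1703 = (1 + (-4 - 7*(-4))²) - 1703 = (1 + (-4 + 28)²) - 1703 = (1 + 24²) - 1703 = (1 + 576) - 1703 = 577 - 1703 = -1126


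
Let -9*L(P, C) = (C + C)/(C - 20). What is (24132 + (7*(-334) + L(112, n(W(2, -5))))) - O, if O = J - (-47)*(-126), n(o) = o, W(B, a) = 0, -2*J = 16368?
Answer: 35900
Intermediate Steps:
J = -8184 (J = -½*16368 = -8184)
L(P, C) = -2*C/(9*(-20 + C)) (L(P, C) = -(C + C)/(9*(C - 20)) = -2*C/(9*(-20 + C)))
O = -14106 (O = -8184 - (-47)*(-126) = -8184 - 1*5922 = -8184 - 5922 = -14106)
(24132 + (7*(-334) + L(112, n(W(2, -5))))) - O = (24132 + (7*(-334) - 2*0/(-180 + 9*0))) - 1*(-14106) = (24132 + (-2338 - 2*0/(-180 + 0))) + 14106 = (24132 + (-2338 - 2*0/(-180))) + 14106 = (24132 + (-2338 - 2*0*(-1/180))) + 14106 = (24132 + (-2338 + 0)) + 14106 = (24132 - 2338) + 14106 = 21794 + 14106 = 35900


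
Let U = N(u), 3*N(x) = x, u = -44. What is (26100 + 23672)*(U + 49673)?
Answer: 7414783700/3 ≈ 2.4716e+9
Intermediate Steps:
N(x) = x/3
U = -44/3 (U = (1/3)*(-44) = -44/3 ≈ -14.667)
(26100 + 23672)*(U + 49673) = (26100 + 23672)*(-44/3 + 49673) = 49772*(148975/3) = 7414783700/3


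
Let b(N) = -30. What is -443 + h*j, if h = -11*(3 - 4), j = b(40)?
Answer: -773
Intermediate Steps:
j = -30
h = 11 (h = -11*(-1) = 11)
-443 + h*j = -443 + 11*(-30) = -443 - 330 = -773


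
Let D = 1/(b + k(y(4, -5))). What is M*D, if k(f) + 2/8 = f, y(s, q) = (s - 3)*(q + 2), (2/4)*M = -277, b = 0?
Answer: 2216/13 ≈ 170.46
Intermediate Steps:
M = -554 (M = 2*(-277) = -554)
y(s, q) = (-3 + s)*(2 + q)
k(f) = -¼ + f
D = -4/13 (D = 1/(0 + (-¼ + (-6 - 3*(-5) + 2*4 - 5*4))) = 1/(0 + (-¼ + (-6 + 15 + 8 - 20))) = 1/(0 + (-¼ - 3)) = 1/(0 - 13/4) = 1/(-13/4) = -4/13 ≈ -0.30769)
M*D = -554*(-4/13) = 2216/13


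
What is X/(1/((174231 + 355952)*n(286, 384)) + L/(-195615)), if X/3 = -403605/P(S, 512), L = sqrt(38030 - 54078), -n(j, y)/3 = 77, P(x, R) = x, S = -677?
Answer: -12867118158493035966375/369527319064940337149 + 32223811217549091214328100*I*sqrt(1003)/369527319064940337149 ≈ -34.82 + 2.7617e+6*I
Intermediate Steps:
n(j, y) = -231 (n(j, y) = -3*77 = -231)
L = 4*I*sqrt(1003) (L = sqrt(-16048) = 4*I*sqrt(1003) ≈ 126.68*I)
X = 1210815/677 (X = 3*(-403605/(-677)) = 3*(-403605*(-1/677)) = 3*(403605/677) = 1210815/677 ≈ 1788.5)
X/(1/((174231 + 355952)*n(286, 384)) + L/(-195615)) = 1210815/(677*(1/((174231 + 355952)*(-231)) + (4*I*sqrt(1003))/(-195615))) = 1210815/(677*(-1/231/530183 + (4*I*sqrt(1003))*(-1/195615))) = 1210815/(677*((1/530183)*(-1/231) - 4*I*sqrt(1003)/195615)) = 1210815/(677*(-1/122472273 - 4*I*sqrt(1003)/195615))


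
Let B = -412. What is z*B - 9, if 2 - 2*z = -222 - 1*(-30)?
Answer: -39973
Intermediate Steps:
z = 97 (z = 1 - (-222 - 1*(-30))/2 = 1 - (-222 + 30)/2 = 1 - ½*(-192) = 1 + 96 = 97)
z*B - 9 = 97*(-412) - 9 = -39964 - 9 = -39973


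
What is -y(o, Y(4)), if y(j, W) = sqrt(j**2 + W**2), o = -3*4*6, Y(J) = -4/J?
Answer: -sqrt(5185) ≈ -72.007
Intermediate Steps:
o = -72 (o = -12*6 = -72)
y(j, W) = sqrt(W**2 + j**2)
-y(o, Y(4)) = -sqrt((-4/4)**2 + (-72)**2) = -sqrt((-4*1/4)**2 + 5184) = -sqrt((-1)**2 + 5184) = -sqrt(1 + 5184) = -sqrt(5185)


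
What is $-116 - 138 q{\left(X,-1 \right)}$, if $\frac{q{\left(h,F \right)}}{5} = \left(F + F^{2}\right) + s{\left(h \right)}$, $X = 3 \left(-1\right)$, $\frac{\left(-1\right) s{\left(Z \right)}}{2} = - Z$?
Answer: $4024$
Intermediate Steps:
$s{\left(Z \right)} = 2 Z$ ($s{\left(Z \right)} = - 2 \left(- Z\right) = 2 Z$)
$X = -3$
$q{\left(h,F \right)} = 5 F + 5 F^{2} + 10 h$ ($q{\left(h,F \right)} = 5 \left(\left(F + F^{2}\right) + 2 h\right) = 5 \left(F + F^{2} + 2 h\right) = 5 F + 5 F^{2} + 10 h$)
$-116 - 138 q{\left(X,-1 \right)} = -116 - 138 \left(5 \left(-1\right) + 5 \left(-1\right)^{2} + 10 \left(-3\right)\right) = -116 - 138 \left(-5 + 5 \cdot 1 - 30\right) = -116 - 138 \left(-5 + 5 - 30\right) = -116 - -4140 = -116 + 4140 = 4024$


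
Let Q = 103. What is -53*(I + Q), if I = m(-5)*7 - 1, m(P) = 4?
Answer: -6890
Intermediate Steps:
I = 27 (I = 4*7 - 1 = 28 - 1 = 27)
-53*(I + Q) = -53*(27 + 103) = -53*130 = -6890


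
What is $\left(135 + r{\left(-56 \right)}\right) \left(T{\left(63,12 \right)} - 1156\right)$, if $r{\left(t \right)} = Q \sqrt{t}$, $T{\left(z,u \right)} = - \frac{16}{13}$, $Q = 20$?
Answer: $- \frac{2030940}{13} - \frac{601760 i \sqrt{14}}{13} \approx -1.5623 \cdot 10^{5} - 1.732 \cdot 10^{5} i$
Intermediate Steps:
$T{\left(z,u \right)} = - \frac{16}{13}$ ($T{\left(z,u \right)} = \left(-16\right) \frac{1}{13} = - \frac{16}{13}$)
$r{\left(t \right)} = 20 \sqrt{t}$
$\left(135 + r{\left(-56 \right)}\right) \left(T{\left(63,12 \right)} - 1156\right) = \left(135 + 20 \sqrt{-56}\right) \left(- \frac{16}{13} - 1156\right) = \left(135 + 20 \cdot 2 i \sqrt{14}\right) \left(- \frac{15044}{13}\right) = \left(135 + 40 i \sqrt{14}\right) \left(- \frac{15044}{13}\right) = - \frac{2030940}{13} - \frac{601760 i \sqrt{14}}{13}$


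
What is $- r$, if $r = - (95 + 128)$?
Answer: $223$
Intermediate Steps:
$r = -223$ ($r = \left(-1\right) 223 = -223$)
$- r = \left(-1\right) \left(-223\right) = 223$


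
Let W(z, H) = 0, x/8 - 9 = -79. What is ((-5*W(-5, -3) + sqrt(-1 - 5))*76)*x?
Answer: -42560*I*sqrt(6) ≈ -1.0425e+5*I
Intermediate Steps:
x = -560 (x = 72 + 8*(-79) = 72 - 632 = -560)
((-5*W(-5, -3) + sqrt(-1 - 5))*76)*x = ((-5*0 + sqrt(-1 - 5))*76)*(-560) = ((0 + sqrt(-6))*76)*(-560) = ((0 + I*sqrt(6))*76)*(-560) = ((I*sqrt(6))*76)*(-560) = (76*I*sqrt(6))*(-560) = -42560*I*sqrt(6)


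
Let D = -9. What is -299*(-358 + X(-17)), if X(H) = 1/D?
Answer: 963677/9 ≈ 1.0708e+5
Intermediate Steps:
X(H) = -⅑ (X(H) = 1/(-9) = -⅑)
-299*(-358 + X(-17)) = -299*(-358 - ⅑) = -299*(-3223/9) = 963677/9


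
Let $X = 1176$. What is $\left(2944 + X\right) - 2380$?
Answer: $1740$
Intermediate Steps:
$\left(2944 + X\right) - 2380 = \left(2944 + 1176\right) - 2380 = 4120 - 2380 = 1740$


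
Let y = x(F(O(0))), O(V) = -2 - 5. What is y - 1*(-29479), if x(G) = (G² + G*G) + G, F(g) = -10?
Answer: 29669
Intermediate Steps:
O(V) = -7
x(G) = G + 2*G² (x(G) = (G² + G²) + G = 2*G² + G = G + 2*G²)
y = 190 (y = -10*(1 + 2*(-10)) = -10*(1 - 20) = -10*(-19) = 190)
y - 1*(-29479) = 190 - 1*(-29479) = 190 + 29479 = 29669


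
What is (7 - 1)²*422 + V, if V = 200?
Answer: 15392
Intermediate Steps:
(7 - 1)²*422 + V = (7 - 1)²*422 + 200 = 6²*422 + 200 = 36*422 + 200 = 15192 + 200 = 15392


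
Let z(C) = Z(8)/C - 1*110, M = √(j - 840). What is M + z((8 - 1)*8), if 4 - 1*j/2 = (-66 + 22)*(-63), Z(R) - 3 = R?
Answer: -6149/56 + 2*I*√1594 ≈ -109.8 + 79.85*I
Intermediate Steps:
Z(R) = 3 + R
j = -5536 (j = 8 - 2*(-66 + 22)*(-63) = 8 - (-88)*(-63) = 8 - 2*2772 = 8 - 5544 = -5536)
M = 2*I*√1594 (M = √(-5536 - 840) = √(-6376) = 2*I*√1594 ≈ 79.85*I)
z(C) = -110 + 11/C (z(C) = (3 + 8)/C - 1*110 = 11/C - 110 = -110 + 11/C)
M + z((8 - 1)*8) = 2*I*√1594 + (-110 + 11/(((8 - 1)*8))) = 2*I*√1594 + (-110 + 11/((7*8))) = 2*I*√1594 + (-110 + 11/56) = 2*I*√1594 - 6149/56 = -6149/56 + 2*I*√1594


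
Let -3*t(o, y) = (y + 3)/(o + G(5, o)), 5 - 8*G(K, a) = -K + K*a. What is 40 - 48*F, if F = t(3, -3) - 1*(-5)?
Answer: -200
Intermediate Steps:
G(K, a) = 5/8 + K/8 - K*a/8 (G(K, a) = 5/8 - (-K + K*a)/8 = 5/8 + (K/8 - K*a/8) = 5/8 + K/8 - K*a/8)
t(o, y) = -(3 + y)/(3*(5/4 + 3*o/8)) (t(o, y) = -(y + 3)/(3*(o + (5/8 + (⅛)*5 - ⅛*5*o))) = -(3 + y)/(3*(o + (5/8 + 5/8 - 5*o/8))) = -(3 + y)/(3*(o + (5/4 - 5*o/8))) = -(3 + y)/(3*(5/4 + 3*o/8)))
F = 5 (F = 8*(-3 - 1*(-3))/(3*(10 + 3*3)) - 1*(-5) = 8*(-3 + 3)/(3*(10 + 9)) + 5 = (8/3)*0/19 + 5 = (8/3)*(1/19)*0 + 5 = 0 + 5 = 5)
40 - 48*F = 40 - 48*5 = 40 - 240 = -200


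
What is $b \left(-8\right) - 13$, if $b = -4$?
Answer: $19$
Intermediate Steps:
$b \left(-8\right) - 13 = \left(-4\right) \left(-8\right) - 13 = 32 - 13 = 19$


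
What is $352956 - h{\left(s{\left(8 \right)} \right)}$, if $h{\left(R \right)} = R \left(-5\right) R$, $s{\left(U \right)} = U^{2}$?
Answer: $373436$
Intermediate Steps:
$h{\left(R \right)} = - 5 R^{2}$ ($h{\left(R \right)} = - 5 R R = - 5 R^{2}$)
$352956 - h{\left(s{\left(8 \right)} \right)} = 352956 - - 5 \left(8^{2}\right)^{2} = 352956 - - 5 \cdot 64^{2} = 352956 - \left(-5\right) 4096 = 352956 - -20480 = 352956 + 20480 = 373436$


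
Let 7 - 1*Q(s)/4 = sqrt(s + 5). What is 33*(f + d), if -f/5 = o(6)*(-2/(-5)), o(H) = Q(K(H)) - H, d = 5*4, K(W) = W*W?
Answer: -792 + 264*sqrt(41) ≈ 898.42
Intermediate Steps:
K(W) = W**2
Q(s) = 28 - 4*sqrt(5 + s) (Q(s) = 28 - 4*sqrt(s + 5) = 28 - 4*sqrt(5 + s))
d = 20
o(H) = 28 - H - 4*sqrt(5 + H**2) (o(H) = (28 - 4*sqrt(5 + H**2)) - H = 28 - H - 4*sqrt(5 + H**2))
f = -44 + 8*sqrt(41) (f = -5*(28 - 1*6 - 4*sqrt(5 + 6**2))*(-2/(-5)) = -5*(28 - 6 - 4*sqrt(5 + 36))*(-2*(-1/5)) = -5*(28 - 6 - 4*sqrt(41))*2/5 = -5*(22 - 4*sqrt(41))*2/5 = -5*(44/5 - 8*sqrt(41)/5) = -44 + 8*sqrt(41) ≈ 7.2250)
33*(f + d) = 33*((-44 + 8*sqrt(41)) + 20) = 33*(-24 + 8*sqrt(41)) = -792 + 264*sqrt(41)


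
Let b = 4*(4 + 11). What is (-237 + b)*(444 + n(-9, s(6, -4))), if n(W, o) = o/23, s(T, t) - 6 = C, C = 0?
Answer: -1808586/23 ≈ -78634.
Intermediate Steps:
b = 60 (b = 4*15 = 60)
s(T, t) = 6 (s(T, t) = 6 + 0 = 6)
n(W, o) = o/23 (n(W, o) = o*(1/23) = o/23)
(-237 + b)*(444 + n(-9, s(6, -4))) = (-237 + 60)*(444 + (1/23)*6) = -177*(444 + 6/23) = -177*10218/23 = -1808586/23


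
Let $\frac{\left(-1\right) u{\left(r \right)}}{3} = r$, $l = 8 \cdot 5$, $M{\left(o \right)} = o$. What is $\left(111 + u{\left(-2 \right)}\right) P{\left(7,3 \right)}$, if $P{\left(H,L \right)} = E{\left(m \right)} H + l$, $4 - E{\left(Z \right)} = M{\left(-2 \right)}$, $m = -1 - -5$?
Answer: $9594$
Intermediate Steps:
$m = 4$ ($m = -1 + 5 = 4$)
$E{\left(Z \right)} = 6$ ($E{\left(Z \right)} = 4 - -2 = 4 + 2 = 6$)
$l = 40$
$u{\left(r \right)} = - 3 r$
$P{\left(H,L \right)} = 40 + 6 H$ ($P{\left(H,L \right)} = 6 H + 40 = 40 + 6 H$)
$\left(111 + u{\left(-2 \right)}\right) P{\left(7,3 \right)} = \left(111 - -6\right) \left(40 + 6 \cdot 7\right) = \left(111 + 6\right) \left(40 + 42\right) = 117 \cdot 82 = 9594$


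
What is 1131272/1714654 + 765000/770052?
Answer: 90952024006/55015530917 ≈ 1.6532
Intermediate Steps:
1131272/1714654 + 765000/770052 = 1131272*(1/1714654) + 765000*(1/770052) = 565636/857327 + 63750/64171 = 90952024006/55015530917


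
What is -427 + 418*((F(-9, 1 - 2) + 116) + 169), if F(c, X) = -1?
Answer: 118285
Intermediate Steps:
-427 + 418*((F(-9, 1 - 2) + 116) + 169) = -427 + 418*((-1 + 116) + 169) = -427 + 418*(115 + 169) = -427 + 418*284 = -427 + 118712 = 118285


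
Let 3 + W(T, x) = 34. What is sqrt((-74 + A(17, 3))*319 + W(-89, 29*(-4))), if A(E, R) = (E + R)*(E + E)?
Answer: sqrt(193345) ≈ 439.71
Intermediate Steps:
W(T, x) = 31 (W(T, x) = -3 + 34 = 31)
A(E, R) = 2*E*(E + R) (A(E, R) = (E + R)*(2*E) = 2*E*(E + R))
sqrt((-74 + A(17, 3))*319 + W(-89, 29*(-4))) = sqrt((-74 + 2*17*(17 + 3))*319 + 31) = sqrt((-74 + 2*17*20)*319 + 31) = sqrt((-74 + 680)*319 + 31) = sqrt(606*319 + 31) = sqrt(193314 + 31) = sqrt(193345)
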